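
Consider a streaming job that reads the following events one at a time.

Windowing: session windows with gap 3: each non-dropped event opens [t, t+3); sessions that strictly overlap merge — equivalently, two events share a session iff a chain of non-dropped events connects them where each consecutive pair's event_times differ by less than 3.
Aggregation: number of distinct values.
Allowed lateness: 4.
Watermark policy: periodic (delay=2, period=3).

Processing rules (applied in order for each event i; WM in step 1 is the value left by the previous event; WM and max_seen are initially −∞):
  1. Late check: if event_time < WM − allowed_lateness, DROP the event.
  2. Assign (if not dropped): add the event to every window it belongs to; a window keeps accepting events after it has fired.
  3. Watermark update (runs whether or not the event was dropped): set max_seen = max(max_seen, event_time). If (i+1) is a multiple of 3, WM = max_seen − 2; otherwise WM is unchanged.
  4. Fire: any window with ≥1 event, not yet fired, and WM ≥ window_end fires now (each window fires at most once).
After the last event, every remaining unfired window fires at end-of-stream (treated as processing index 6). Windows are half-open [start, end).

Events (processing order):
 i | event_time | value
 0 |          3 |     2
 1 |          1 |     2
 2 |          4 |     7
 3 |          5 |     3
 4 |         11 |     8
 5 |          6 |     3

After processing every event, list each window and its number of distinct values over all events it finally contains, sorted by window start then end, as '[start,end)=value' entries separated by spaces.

i=0 t=3 v=2: → [3,6); WM=−∞
i=1 t=1 v=2: → [1,6); WM=−∞
i=2 t=4 v=7: → [1,7); WM=2
i=3 t=5 v=3: → [1,8); WM=2
i=4 t=11 v=8: → [11,14); WM=2
i=5 t=6 v=3: → [1,9); WM=9

[1,9)=3 [11,14)=1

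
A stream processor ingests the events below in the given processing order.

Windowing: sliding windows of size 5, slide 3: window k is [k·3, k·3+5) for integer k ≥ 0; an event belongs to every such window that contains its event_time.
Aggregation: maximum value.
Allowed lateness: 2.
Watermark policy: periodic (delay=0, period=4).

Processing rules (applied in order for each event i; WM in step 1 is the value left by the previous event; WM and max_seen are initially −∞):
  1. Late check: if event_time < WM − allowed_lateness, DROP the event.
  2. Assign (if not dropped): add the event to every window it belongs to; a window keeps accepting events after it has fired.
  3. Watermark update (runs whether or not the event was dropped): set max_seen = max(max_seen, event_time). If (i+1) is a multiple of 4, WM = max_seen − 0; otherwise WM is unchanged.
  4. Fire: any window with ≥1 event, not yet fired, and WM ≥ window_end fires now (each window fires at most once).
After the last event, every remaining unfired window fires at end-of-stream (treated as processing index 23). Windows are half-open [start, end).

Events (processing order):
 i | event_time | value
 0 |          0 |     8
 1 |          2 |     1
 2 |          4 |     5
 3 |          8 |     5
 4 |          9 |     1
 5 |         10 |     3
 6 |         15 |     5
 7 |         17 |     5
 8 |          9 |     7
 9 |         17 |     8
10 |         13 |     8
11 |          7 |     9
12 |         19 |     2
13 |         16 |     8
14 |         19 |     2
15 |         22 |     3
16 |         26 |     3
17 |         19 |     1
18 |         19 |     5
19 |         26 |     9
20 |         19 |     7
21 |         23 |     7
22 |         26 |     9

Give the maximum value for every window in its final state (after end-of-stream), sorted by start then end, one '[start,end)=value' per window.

[0,5)=8 [3,8)=5 [6,11)=5 [9,14)=3 [12,17)=8 [15,20)=8 [18,23)=3 [21,26)=3 [24,29)=9

i=0 t=0 v=8: → [0,5); WM=−∞
i=1 t=2 v=1: → [0,5); WM=−∞
i=2 t=4 v=5: → [3,8),[0,5); WM=−∞
i=3 t=8 v=5: → [6,11); WM=8; [0,5) fires=8 [3,8) fires=5
i=4 t=9 v=1: → [9,14),[6,11); WM=8
i=5 t=10 v=3: → [9,14),[6,11); WM=8
i=6 t=15 v=5: → [15,20),[12,17); WM=8
i=7 t=17 v=5: → [15,20); WM=17; [6,11) fires=5 [9,14) fires=3 [12,17) fires=5
i=8 t=9 v=7: DROP (t<17-2); WM=17
i=9 t=17 v=8: → [15,20); WM=17
i=10 t=13 v=8: DROP (t<17-2); WM=17
i=11 t=7 v=9: DROP (t<17-2); WM=17
i=12 t=19 v=2: → [18,23),[15,20); WM=17
i=13 t=16 v=8: → [15,20),[12,17); WM=17
i=14 t=19 v=2: → [18,23),[15,20); WM=17
i=15 t=22 v=3: → [21,26),[18,23); WM=22; [15,20) fires=8
i=16 t=26 v=3: → [24,29); WM=22
i=17 t=19 v=1: DROP (t<22-2); WM=22
i=18 t=19 v=5: DROP (t<22-2); WM=22
i=19 t=26 v=9: → [24,29); WM=26; [18,23) fires=3 [21,26) fires=3
i=20 t=19 v=7: DROP (t<26-2); WM=26
i=21 t=23 v=7: DROP (t<26-2); WM=26
i=22 t=26 v=9: → [24,29); WM=26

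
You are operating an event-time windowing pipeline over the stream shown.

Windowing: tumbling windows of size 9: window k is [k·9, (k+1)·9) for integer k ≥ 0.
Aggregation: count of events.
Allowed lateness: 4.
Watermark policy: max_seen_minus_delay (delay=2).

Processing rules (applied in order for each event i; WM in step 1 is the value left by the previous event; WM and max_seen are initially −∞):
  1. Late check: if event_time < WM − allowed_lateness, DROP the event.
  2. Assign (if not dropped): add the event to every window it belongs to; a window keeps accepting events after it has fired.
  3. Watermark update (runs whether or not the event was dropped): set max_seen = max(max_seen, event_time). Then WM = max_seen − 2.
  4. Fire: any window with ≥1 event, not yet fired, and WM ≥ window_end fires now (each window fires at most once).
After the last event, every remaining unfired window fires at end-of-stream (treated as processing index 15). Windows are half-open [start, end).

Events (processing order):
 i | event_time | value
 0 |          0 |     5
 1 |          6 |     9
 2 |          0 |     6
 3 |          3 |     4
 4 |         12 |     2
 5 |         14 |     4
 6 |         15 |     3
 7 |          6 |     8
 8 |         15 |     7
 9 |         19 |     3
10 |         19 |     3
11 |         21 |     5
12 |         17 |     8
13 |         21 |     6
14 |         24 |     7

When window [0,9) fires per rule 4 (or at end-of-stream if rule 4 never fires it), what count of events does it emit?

i=0 t=0 v=5: → [0,9); WM=-2
i=1 t=6 v=9: → [0,9); WM=4
i=2 t=0 v=6: → [0,9); WM=4
i=3 t=3 v=4: → [0,9); WM=4
i=4 t=12 v=2: → [9,18); WM=10; [0,9) fires=4
i=5 t=14 v=4: → [9,18); WM=12
i=6 t=15 v=3: → [9,18); WM=13
i=7 t=6 v=8: DROP (t<13-4); WM=13
i=8 t=15 v=7: → [9,18); WM=13
i=9 t=19 v=3: → [18,27); WM=17
i=10 t=19 v=3: → [18,27); WM=17
i=11 t=21 v=5: → [18,27); WM=19; [9,18) fires=4
i=12 t=17 v=8: → [9,18); WM=19
i=13 t=21 v=6: → [18,27); WM=19
i=14 t=24 v=7: → [18,27); WM=22

4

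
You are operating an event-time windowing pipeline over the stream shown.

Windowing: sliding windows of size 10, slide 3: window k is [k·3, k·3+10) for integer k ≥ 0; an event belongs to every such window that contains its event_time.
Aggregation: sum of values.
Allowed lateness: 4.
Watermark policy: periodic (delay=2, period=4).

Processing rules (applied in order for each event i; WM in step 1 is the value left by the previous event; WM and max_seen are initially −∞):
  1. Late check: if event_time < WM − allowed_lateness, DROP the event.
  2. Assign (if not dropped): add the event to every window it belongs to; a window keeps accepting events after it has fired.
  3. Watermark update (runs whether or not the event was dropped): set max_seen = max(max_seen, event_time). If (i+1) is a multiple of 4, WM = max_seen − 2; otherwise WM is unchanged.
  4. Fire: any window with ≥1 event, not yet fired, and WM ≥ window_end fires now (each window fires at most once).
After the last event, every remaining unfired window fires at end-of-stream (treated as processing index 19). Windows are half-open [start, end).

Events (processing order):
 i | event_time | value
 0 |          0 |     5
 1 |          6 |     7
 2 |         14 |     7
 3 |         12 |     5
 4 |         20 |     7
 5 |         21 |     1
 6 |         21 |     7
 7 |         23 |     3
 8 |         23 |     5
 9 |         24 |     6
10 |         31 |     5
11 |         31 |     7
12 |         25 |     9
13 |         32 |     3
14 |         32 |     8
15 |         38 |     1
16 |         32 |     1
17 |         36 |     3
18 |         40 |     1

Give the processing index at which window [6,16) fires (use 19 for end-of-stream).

7

i=0 t=0 v=5: → [0,10); WM=−∞
i=1 t=6 v=7: → [6,16),[3,13),[0,10); WM=−∞
i=2 t=14 v=7: → [12,22),[9,19),[6,16); WM=−∞
i=3 t=12 v=5: → [12,22),[9,19),[6,16),[3,13); WM=12; [0,10) fires=12
i=4 t=20 v=7: → [18,28),[15,25),[12,22); WM=12
i=5 t=21 v=1: → [21,31),[18,28),[15,25),[12,22); WM=12
i=6 t=21 v=7: → [21,31),[18,28),[15,25),[12,22); WM=12
i=7 t=23 v=3: → [21,31),[18,28),[15,25); WM=21; [3,13) fires=12 [6,16) fires=19 [9,19) fires=12
i=8 t=23 v=5: → [21,31),[18,28),[15,25); WM=21
i=9 t=24 v=6: → [24,34),[21,31),[18,28),[15,25); WM=21
i=10 t=31 v=5: → [30,40),[27,37),[24,34); WM=21
i=11 t=31 v=7: → [30,40),[27,37),[24,34); WM=29; [12,22) fires=27 [15,25) fires=29 [18,28) fires=29
i=12 t=25 v=9: → [24,34),[21,31),[18,28); WM=29
i=13 t=32 v=3: → [30,40),[27,37),[24,34); WM=29
i=14 t=32 v=8: → [30,40),[27,37),[24,34); WM=29
i=15 t=38 v=1: → [36,46),[33,43),[30,40); WM=36; [21,31) fires=31 [24,34) fires=38
i=16 t=32 v=1: → [30,40),[27,37),[24,34); WM=36
i=17 t=36 v=3: → [36,46),[33,43),[30,40),[27,37); WM=36
i=18 t=40 v=1: → [39,49),[36,46),[33,43); WM=36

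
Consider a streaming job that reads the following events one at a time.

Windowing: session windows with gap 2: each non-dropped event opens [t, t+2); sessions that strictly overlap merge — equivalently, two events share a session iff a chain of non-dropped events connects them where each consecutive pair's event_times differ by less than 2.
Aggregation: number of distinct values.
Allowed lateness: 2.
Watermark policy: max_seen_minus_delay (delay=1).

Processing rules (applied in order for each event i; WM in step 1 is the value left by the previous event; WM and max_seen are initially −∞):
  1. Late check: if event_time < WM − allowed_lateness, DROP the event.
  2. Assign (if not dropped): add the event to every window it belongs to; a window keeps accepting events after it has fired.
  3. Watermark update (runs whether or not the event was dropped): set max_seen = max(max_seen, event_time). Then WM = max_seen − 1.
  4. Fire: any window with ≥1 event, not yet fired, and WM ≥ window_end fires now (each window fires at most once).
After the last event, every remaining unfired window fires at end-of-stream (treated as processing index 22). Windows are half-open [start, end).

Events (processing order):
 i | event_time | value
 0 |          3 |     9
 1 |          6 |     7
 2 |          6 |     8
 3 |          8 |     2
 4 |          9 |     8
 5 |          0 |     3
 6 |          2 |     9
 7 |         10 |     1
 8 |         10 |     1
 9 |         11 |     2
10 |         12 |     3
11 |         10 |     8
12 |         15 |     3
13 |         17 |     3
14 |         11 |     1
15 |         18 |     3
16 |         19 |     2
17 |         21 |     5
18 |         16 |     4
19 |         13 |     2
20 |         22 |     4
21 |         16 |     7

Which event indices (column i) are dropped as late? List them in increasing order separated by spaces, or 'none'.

i=0 t=3 v=9: → [3,5); WM=2
i=1 t=6 v=7: → [6,8); WM=5
i=2 t=6 v=8: → [6,8); WM=5
i=3 t=8 v=2: → [8,10); WM=7
i=4 t=9 v=8: → [8,11); WM=8
i=5 t=0 v=3: DROP (t<8-2); WM=8
i=6 t=2 v=9: DROP (t<8-2); WM=8
i=7 t=10 v=1: → [8,12); WM=9
i=8 t=10 v=1: → [8,12); WM=9
i=9 t=11 v=2: → [8,13); WM=10
i=10 t=12 v=3: → [8,14); WM=11
i=11 t=10 v=8: → [8,14); WM=11
i=12 t=15 v=3: → [15,17); WM=14
i=13 t=17 v=3: → [17,19); WM=16
i=14 t=11 v=1: DROP (t<16-2); WM=16
i=15 t=18 v=3: → [17,20); WM=17
i=16 t=19 v=2: → [17,21); WM=18
i=17 t=21 v=5: → [21,23); WM=20
i=18 t=16 v=4: DROP (t<20-2); WM=20
i=19 t=13 v=2: DROP (t<20-2); WM=20
i=20 t=22 v=4: → [21,24); WM=21
i=21 t=16 v=7: DROP (t<21-2); WM=21

5 6 14 18 19 21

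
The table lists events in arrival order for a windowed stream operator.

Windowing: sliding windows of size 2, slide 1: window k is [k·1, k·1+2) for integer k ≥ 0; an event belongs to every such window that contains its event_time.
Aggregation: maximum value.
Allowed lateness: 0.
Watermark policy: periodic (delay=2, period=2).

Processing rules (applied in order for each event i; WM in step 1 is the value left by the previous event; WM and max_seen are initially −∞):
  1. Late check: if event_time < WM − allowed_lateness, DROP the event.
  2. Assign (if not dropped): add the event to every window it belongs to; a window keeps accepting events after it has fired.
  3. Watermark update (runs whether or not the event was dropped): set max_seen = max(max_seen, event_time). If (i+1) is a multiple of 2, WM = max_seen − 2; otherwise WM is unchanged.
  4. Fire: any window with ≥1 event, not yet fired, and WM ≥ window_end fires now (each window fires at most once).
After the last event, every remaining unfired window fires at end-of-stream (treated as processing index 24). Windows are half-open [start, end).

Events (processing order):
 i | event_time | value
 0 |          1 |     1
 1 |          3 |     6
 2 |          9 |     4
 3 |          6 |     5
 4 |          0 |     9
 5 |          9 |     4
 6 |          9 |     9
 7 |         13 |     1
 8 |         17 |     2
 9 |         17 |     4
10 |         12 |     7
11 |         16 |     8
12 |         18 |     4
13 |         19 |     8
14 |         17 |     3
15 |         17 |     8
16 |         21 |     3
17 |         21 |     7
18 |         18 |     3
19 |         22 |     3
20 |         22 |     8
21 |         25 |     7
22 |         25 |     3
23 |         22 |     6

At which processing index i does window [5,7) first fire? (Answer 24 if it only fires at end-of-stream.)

i=0 t=1 v=1: → [1,3),[0,2); WM=−∞
i=1 t=3 v=6: → [3,5),[2,4); WM=1
i=2 t=9 v=4: → [9,11),[8,10); WM=1
i=3 t=6 v=5: → [6,8),[5,7); WM=7; [0,2) fires=1 [1,3) fires=1 [2,4) fires=6 [3,5) fires=6 [5,7) fires=5
i=4 t=0 v=9: DROP (t<7-0); WM=7
i=5 t=9 v=4: → [9,11),[8,10); WM=7
i=6 t=9 v=9: → [9,11),[8,10); WM=7
i=7 t=13 v=1: → [13,15),[12,14); WM=11; [6,8) fires=5 [8,10) fires=9 [9,11) fires=9
i=8 t=17 v=2: → [17,19),[16,18); WM=11
i=9 t=17 v=4: → [17,19),[16,18); WM=15; [12,14) fires=1 [13,15) fires=1
i=10 t=12 v=7: DROP (t<15-0); WM=15
i=11 t=16 v=8: → [16,18),[15,17); WM=15
i=12 t=18 v=4: → [18,20),[17,19); WM=15
i=13 t=19 v=8: → [19,21),[18,20); WM=17; [15,17) fires=8
i=14 t=17 v=3: → [17,19),[16,18); WM=17
i=15 t=17 v=8: → [17,19),[16,18); WM=17
i=16 t=21 v=3: → [21,23),[20,22); WM=17
i=17 t=21 v=7: → [21,23),[20,22); WM=19; [16,18) fires=8 [17,19) fires=8
i=18 t=18 v=3: DROP (t<19-0); WM=19
i=19 t=22 v=3: → [22,24),[21,23); WM=20; [18,20) fires=8
i=20 t=22 v=8: → [22,24),[21,23); WM=20
i=21 t=25 v=7: → [25,27),[24,26); WM=23; [19,21) fires=8 [20,22) fires=7 [21,23) fires=8
i=22 t=25 v=3: → [25,27),[24,26); WM=23
i=23 t=22 v=6: DROP (t<23-0); WM=23

3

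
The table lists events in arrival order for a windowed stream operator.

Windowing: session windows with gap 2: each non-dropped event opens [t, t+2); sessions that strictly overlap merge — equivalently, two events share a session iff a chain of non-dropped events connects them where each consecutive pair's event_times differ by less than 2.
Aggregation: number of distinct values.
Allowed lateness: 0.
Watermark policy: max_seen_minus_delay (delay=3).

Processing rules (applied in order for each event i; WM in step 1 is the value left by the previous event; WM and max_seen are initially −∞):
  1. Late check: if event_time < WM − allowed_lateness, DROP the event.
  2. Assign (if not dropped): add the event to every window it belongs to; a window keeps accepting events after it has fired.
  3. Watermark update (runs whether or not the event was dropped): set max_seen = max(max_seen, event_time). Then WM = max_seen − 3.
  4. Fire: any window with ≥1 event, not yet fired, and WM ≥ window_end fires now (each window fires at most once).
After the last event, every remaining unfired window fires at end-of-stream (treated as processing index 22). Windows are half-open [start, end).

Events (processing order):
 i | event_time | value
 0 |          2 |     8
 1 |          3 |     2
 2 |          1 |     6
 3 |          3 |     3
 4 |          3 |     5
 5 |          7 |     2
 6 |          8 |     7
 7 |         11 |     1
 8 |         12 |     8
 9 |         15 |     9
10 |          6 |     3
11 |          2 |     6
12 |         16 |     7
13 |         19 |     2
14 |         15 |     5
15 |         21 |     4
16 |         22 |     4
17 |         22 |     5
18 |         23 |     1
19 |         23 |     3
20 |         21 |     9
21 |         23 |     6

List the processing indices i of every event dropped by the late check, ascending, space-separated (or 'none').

i=0 t=2 v=8: → [2,4); WM=-1
i=1 t=3 v=2: → [2,5); WM=0
i=2 t=1 v=6: → [1,5); WM=0
i=3 t=3 v=3: → [1,5); WM=0
i=4 t=3 v=5: → [1,5); WM=0
i=5 t=7 v=2: → [7,9); WM=4
i=6 t=8 v=7: → [7,10); WM=5
i=7 t=11 v=1: → [11,13); WM=8
i=8 t=12 v=8: → [11,14); WM=9
i=9 t=15 v=9: → [15,17); WM=12
i=10 t=6 v=3: DROP (t<12-0); WM=12
i=11 t=2 v=6: DROP (t<12-0); WM=12
i=12 t=16 v=7: → [15,18); WM=13
i=13 t=19 v=2: → [19,21); WM=16
i=14 t=15 v=5: DROP (t<16-0); WM=16
i=15 t=21 v=4: → [21,23); WM=18
i=16 t=22 v=4: → [21,24); WM=19
i=17 t=22 v=5: → [21,24); WM=19
i=18 t=23 v=1: → [21,25); WM=20
i=19 t=23 v=3: → [21,25); WM=20
i=20 t=21 v=9: → [21,25); WM=20
i=21 t=23 v=6: → [21,25); WM=20

10 11 14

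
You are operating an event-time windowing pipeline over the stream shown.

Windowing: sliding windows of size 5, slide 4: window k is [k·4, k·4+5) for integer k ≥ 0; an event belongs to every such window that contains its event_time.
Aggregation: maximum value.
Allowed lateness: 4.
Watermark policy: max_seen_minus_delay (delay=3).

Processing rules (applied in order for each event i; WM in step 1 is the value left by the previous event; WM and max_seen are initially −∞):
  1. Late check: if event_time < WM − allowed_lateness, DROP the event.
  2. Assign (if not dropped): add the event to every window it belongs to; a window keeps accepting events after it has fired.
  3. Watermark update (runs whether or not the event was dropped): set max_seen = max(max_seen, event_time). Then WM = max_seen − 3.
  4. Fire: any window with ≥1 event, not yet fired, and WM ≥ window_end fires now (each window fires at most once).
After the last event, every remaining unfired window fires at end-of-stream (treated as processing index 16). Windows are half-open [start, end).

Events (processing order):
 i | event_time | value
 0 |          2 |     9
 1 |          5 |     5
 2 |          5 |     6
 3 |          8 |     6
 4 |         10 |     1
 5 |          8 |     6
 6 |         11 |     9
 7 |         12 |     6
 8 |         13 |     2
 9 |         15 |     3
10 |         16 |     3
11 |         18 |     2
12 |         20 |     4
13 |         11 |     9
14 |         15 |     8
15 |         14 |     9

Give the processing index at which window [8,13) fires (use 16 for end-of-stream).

i=0 t=2 v=9: → [0,5); WM=-1
i=1 t=5 v=5: → [4,9); WM=2
i=2 t=5 v=6: → [4,9); WM=2
i=3 t=8 v=6: → [8,13),[4,9); WM=5; [0,5) fires=9
i=4 t=10 v=1: → [8,13); WM=7
i=5 t=8 v=6: → [8,13),[4,9); WM=7
i=6 t=11 v=9: → [8,13); WM=8
i=7 t=12 v=6: → [12,17),[8,13); WM=9; [4,9) fires=6
i=8 t=13 v=2: → [12,17); WM=10
i=9 t=15 v=3: → [12,17); WM=12
i=10 t=16 v=3: → [16,21),[12,17); WM=13; [8,13) fires=9
i=11 t=18 v=2: → [16,21); WM=15
i=12 t=20 v=4: → [20,25),[16,21); WM=17; [12,17) fires=6
i=13 t=11 v=9: DROP (t<17-4); WM=17
i=14 t=15 v=8: → [12,17); WM=17
i=15 t=14 v=9: → [12,17); WM=17

10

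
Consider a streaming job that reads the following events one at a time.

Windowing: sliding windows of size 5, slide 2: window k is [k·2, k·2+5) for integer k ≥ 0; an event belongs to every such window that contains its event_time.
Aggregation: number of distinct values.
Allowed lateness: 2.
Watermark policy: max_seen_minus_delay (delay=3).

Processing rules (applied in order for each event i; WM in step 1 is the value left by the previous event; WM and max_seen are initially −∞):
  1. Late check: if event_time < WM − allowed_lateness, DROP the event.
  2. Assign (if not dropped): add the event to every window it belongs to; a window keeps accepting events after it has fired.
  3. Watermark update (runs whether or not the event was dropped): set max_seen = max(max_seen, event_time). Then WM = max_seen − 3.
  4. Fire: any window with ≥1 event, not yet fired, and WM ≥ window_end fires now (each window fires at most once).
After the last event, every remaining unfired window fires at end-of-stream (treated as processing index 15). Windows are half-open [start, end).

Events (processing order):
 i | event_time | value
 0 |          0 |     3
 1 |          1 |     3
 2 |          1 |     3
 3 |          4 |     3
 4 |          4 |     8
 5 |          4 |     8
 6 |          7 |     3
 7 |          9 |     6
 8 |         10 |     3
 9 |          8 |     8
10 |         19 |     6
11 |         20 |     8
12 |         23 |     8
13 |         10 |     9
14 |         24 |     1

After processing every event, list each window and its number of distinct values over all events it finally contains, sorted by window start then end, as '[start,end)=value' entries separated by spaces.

[0,5)=2 [2,7)=2 [4,9)=2 [6,11)=3 [8,13)=3 [10,15)=1 [16,21)=2 [18,23)=2 [20,25)=2 [22,27)=2 [24,29)=1

i=0 t=0 v=3: → [0,5); WM=-3
i=1 t=1 v=3: → [0,5); WM=-2
i=2 t=1 v=3: → [0,5); WM=-2
i=3 t=4 v=3: → [4,9),[2,7),[0,5); WM=1
i=4 t=4 v=8: → [4,9),[2,7),[0,5); WM=1
i=5 t=4 v=8: → [4,9),[2,7),[0,5); WM=1
i=6 t=7 v=3: → [6,11),[4,9); WM=4
i=7 t=9 v=6: → [8,13),[6,11); WM=6; [0,5) fires=2
i=8 t=10 v=3: → [10,15),[8,13),[6,11); WM=7; [2,7) fires=2
i=9 t=8 v=8: → [8,13),[6,11),[4,9); WM=7
i=10 t=19 v=6: → [18,23),[16,21); WM=16; [4,9) fires=2 [6,11) fires=3 [8,13) fires=3 [10,15) fires=1
i=11 t=20 v=8: → [20,25),[18,23),[16,21); WM=17
i=12 t=23 v=8: → [22,27),[20,25); WM=20
i=13 t=10 v=9: DROP (t<20-2); WM=20
i=14 t=24 v=1: → [24,29),[22,27),[20,25); WM=21; [16,21) fires=2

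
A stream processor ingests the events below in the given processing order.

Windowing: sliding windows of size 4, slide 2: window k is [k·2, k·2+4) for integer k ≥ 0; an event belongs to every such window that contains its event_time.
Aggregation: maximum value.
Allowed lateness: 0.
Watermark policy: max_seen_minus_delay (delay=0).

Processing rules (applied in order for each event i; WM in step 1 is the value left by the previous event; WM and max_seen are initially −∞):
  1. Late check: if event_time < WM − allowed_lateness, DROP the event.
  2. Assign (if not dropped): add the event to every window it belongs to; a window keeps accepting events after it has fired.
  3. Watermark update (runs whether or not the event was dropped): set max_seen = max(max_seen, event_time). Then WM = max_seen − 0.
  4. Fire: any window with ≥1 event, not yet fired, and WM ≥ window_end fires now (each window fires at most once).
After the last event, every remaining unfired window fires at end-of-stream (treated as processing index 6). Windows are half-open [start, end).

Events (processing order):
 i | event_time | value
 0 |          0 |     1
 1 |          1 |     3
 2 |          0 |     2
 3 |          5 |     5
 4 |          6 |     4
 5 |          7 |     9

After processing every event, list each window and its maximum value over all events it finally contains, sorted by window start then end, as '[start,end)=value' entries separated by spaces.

i=0 t=0 v=1: → [0,4); WM=0
i=1 t=1 v=3: → [0,4); WM=1
i=2 t=0 v=2: DROP (t<1-0); WM=1
i=3 t=5 v=5: → [4,8),[2,6); WM=5; [0,4) fires=3
i=4 t=6 v=4: → [6,10),[4,8); WM=6; [2,6) fires=5
i=5 t=7 v=9: → [6,10),[4,8); WM=7

[0,4)=3 [2,6)=5 [4,8)=9 [6,10)=9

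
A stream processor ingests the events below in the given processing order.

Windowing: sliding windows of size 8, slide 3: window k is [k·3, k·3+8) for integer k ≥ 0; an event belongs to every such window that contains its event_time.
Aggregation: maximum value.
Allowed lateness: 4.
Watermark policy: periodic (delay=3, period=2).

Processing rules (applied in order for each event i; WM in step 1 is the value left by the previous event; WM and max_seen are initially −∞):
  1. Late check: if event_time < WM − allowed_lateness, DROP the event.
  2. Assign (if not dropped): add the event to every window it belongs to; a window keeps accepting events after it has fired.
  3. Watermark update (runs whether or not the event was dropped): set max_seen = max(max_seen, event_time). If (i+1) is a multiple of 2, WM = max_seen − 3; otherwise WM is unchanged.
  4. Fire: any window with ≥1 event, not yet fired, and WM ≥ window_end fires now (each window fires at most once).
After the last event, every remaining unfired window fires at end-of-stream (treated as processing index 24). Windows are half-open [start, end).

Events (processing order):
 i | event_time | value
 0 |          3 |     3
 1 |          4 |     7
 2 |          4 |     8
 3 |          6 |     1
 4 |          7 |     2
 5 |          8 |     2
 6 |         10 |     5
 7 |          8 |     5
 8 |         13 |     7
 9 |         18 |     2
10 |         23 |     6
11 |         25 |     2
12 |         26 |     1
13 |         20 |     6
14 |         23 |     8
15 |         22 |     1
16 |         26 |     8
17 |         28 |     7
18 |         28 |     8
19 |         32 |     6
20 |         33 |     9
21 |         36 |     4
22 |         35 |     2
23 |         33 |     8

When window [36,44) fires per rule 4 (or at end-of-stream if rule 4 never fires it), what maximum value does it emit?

i=0 t=3 v=3: → [3,11),[0,8); WM=−∞
i=1 t=4 v=7: → [3,11),[0,8); WM=1
i=2 t=4 v=8: → [3,11),[0,8); WM=1
i=3 t=6 v=1: → [6,14),[3,11),[0,8); WM=3
i=4 t=7 v=2: → [6,14),[3,11),[0,8); WM=3
i=5 t=8 v=2: → [6,14),[3,11); WM=5
i=6 t=10 v=5: → [9,17),[6,14),[3,11); WM=5
i=7 t=8 v=5: → [6,14),[3,11); WM=7
i=8 t=13 v=7: → [12,20),[9,17),[6,14); WM=7
i=9 t=18 v=2: → [18,26),[15,23),[12,20); WM=15; [0,8) fires=8 [3,11) fires=8 [6,14) fires=7
i=10 t=23 v=6: → [21,29),[18,26); WM=15
i=11 t=25 v=2: → [24,32),[21,29),[18,26); WM=22; [9,17) fires=7 [12,20) fires=7
i=12 t=26 v=1: → [24,32),[21,29); WM=22
i=13 t=20 v=6: → [18,26),[15,23); WM=23; [15,23) fires=6
i=14 t=23 v=8: → [21,29),[18,26); WM=23
i=15 t=22 v=1: → [21,29),[18,26),[15,23); WM=23
i=16 t=26 v=8: → [24,32),[21,29); WM=23
i=17 t=28 v=7: → [27,35),[24,32),[21,29); WM=25
i=18 t=28 v=8: → [27,35),[24,32),[21,29); WM=25
i=19 t=32 v=6: → [30,38),[27,35); WM=29; [18,26) fires=8 [21,29) fires=8
i=20 t=33 v=9: → [33,41),[30,38),[27,35); WM=29
i=21 t=36 v=4: → [36,44),[33,41),[30,38); WM=33; [24,32) fires=8
i=22 t=35 v=2: → [33,41),[30,38); WM=33
i=23 t=33 v=8: → [33,41),[30,38),[27,35); WM=33

4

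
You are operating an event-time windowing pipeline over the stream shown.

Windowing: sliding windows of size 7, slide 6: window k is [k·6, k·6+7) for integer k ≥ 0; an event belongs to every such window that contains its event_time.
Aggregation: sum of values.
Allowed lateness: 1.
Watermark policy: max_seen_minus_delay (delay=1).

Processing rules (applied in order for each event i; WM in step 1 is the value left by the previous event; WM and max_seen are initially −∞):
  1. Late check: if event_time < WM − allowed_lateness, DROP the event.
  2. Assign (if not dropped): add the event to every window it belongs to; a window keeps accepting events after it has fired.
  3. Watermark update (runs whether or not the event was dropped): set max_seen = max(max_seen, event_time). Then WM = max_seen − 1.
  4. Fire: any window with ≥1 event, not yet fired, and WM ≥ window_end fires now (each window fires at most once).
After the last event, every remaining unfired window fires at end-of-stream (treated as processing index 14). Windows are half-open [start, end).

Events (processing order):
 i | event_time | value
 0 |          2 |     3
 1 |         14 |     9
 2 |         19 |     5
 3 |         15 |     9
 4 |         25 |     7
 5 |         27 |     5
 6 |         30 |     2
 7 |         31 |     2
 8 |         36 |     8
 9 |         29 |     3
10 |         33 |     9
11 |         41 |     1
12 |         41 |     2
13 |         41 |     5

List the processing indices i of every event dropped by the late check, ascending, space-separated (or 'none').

3 9 10

i=0 t=2 v=3: → [0,7); WM=1
i=1 t=14 v=9: → [12,19); WM=13; [0,7) fires=3
i=2 t=19 v=5: → [18,25); WM=18
i=3 t=15 v=9: DROP (t<18-1); WM=18
i=4 t=25 v=7: → [24,31); WM=24; [12,19) fires=9
i=5 t=27 v=5: → [24,31); WM=26; [18,25) fires=5
i=6 t=30 v=2: → [30,37),[24,31); WM=29
i=7 t=31 v=2: → [30,37); WM=30
i=8 t=36 v=8: → [36,43),[30,37); WM=35; [24,31) fires=14
i=9 t=29 v=3: DROP (t<35-1); WM=35
i=10 t=33 v=9: DROP (t<35-1); WM=35
i=11 t=41 v=1: → [36,43); WM=40; [30,37) fires=12
i=12 t=41 v=2: → [36,43); WM=40
i=13 t=41 v=5: → [36,43); WM=40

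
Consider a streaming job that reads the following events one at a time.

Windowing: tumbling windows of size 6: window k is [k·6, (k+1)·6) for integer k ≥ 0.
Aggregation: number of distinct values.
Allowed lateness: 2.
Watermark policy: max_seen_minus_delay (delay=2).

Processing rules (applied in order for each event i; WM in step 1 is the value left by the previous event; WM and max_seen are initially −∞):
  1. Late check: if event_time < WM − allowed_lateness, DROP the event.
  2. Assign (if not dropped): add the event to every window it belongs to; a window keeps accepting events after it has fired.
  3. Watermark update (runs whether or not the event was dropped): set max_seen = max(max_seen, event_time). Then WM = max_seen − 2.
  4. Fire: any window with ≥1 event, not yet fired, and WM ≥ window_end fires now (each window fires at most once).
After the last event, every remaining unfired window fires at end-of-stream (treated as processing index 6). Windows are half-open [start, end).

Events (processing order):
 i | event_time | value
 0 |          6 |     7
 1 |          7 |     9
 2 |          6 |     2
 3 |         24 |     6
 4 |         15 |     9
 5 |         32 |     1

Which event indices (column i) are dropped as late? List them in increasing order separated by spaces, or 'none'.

4

i=0 t=6 v=7: → [6,12); WM=4
i=1 t=7 v=9: → [6,12); WM=5
i=2 t=6 v=2: → [6,12); WM=5
i=3 t=24 v=6: → [24,30); WM=22; [6,12) fires=3
i=4 t=15 v=9: DROP (t<22-2); WM=22
i=5 t=32 v=1: → [30,36); WM=30; [24,30) fires=1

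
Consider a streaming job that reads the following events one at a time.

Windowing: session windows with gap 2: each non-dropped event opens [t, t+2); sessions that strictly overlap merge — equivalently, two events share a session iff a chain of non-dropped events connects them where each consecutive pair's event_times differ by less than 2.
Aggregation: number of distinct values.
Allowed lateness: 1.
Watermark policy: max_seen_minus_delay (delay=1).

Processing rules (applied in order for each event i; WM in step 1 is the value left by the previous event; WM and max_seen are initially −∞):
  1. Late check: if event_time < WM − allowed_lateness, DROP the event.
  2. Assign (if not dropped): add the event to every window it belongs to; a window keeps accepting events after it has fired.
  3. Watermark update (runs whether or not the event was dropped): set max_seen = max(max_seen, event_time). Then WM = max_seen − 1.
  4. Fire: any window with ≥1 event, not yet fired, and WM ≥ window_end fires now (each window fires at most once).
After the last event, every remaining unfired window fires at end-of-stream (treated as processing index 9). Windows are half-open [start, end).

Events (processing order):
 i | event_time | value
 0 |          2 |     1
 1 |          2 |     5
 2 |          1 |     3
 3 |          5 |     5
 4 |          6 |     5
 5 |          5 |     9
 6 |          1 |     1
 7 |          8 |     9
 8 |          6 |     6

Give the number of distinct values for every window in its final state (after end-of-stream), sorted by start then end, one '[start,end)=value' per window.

[1,4)=3 [5,8)=3 [8,10)=1

i=0 t=2 v=1: → [2,4); WM=1
i=1 t=2 v=5: → [2,4); WM=1
i=2 t=1 v=3: → [1,4); WM=1
i=3 t=5 v=5: → [5,7); WM=4
i=4 t=6 v=5: → [5,8); WM=5
i=5 t=5 v=9: → [5,8); WM=5
i=6 t=1 v=1: DROP (t<5-1); WM=5
i=7 t=8 v=9: → [8,10); WM=7
i=8 t=6 v=6: → [5,8); WM=7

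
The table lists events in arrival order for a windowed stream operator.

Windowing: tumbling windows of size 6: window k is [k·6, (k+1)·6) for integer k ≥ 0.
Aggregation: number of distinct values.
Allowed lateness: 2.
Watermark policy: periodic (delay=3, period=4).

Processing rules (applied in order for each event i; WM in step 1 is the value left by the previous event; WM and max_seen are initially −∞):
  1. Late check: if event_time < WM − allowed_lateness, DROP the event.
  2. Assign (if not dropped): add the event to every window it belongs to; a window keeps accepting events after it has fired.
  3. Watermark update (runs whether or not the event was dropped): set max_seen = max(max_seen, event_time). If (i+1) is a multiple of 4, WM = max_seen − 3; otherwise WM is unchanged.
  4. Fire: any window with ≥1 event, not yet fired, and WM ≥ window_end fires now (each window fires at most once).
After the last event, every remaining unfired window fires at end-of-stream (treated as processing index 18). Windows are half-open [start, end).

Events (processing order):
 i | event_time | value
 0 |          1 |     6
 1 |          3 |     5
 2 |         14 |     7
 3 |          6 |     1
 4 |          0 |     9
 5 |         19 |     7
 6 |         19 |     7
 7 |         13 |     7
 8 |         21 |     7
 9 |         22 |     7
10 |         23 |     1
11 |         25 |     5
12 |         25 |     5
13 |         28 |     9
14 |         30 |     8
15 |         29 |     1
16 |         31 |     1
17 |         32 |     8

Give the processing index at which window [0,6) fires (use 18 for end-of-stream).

3

i=0 t=1 v=6: → [0,6); WM=−∞
i=1 t=3 v=5: → [0,6); WM=−∞
i=2 t=14 v=7: → [12,18); WM=−∞
i=3 t=6 v=1: → [6,12); WM=11; [0,6) fires=2
i=4 t=0 v=9: DROP (t<11-2); WM=11
i=5 t=19 v=7: → [18,24); WM=11
i=6 t=19 v=7: → [18,24); WM=11
i=7 t=13 v=7: → [12,18); WM=16; [6,12) fires=1
i=8 t=21 v=7: → [18,24); WM=16
i=9 t=22 v=7: → [18,24); WM=16
i=10 t=23 v=1: → [18,24); WM=16
i=11 t=25 v=5: → [24,30); WM=22; [12,18) fires=1
i=12 t=25 v=5: → [24,30); WM=22
i=13 t=28 v=9: → [24,30); WM=22
i=14 t=30 v=8: → [30,36); WM=22
i=15 t=29 v=1: → [24,30); WM=27; [18,24) fires=2
i=16 t=31 v=1: → [30,36); WM=27
i=17 t=32 v=8: → [30,36); WM=27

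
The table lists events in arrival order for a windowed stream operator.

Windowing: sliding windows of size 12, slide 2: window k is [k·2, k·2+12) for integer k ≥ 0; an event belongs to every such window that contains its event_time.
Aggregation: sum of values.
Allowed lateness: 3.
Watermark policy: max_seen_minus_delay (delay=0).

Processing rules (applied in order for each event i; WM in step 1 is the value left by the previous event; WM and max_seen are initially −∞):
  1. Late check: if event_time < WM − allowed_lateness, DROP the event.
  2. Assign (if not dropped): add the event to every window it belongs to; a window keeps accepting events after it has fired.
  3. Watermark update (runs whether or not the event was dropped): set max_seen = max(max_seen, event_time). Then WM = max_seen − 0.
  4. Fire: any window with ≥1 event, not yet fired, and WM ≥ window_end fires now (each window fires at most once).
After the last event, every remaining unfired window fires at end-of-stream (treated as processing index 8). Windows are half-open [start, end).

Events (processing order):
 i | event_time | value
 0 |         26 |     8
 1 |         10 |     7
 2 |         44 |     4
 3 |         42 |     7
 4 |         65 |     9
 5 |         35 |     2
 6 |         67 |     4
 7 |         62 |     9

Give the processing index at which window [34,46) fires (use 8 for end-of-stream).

4

i=0 t=26 v=8: → [26,38),[24,36),[22,34),[20,32),[18,30),[16,28); WM=26
i=1 t=10 v=7: DROP (t<26-3); WM=26
i=2 t=44 v=4: → [44,56),[42,54),[40,52),[38,50),[36,48),[34,46); WM=44; [16,28) fires=8 [18,30) fires=8 [20,32) fires=8 [22,34) fires=8 [24,36) fires=8 [26,38) fires=8
i=3 t=42 v=7: → [42,54),[40,52),[38,50),[36,48),[34,46),[32,44); WM=44; [32,44) fires=7
i=4 t=65 v=9: → [64,76),[62,74),[60,72),[58,70),[56,68),[54,66); WM=65; [34,46) fires=11 [36,48) fires=11 [38,50) fires=11 [40,52) fires=11 [42,54) fires=11 [44,56) fires=4
i=5 t=35 v=2: DROP (t<65-3); WM=65
i=6 t=67 v=4: → [66,78),[64,76),[62,74),[60,72),[58,70),[56,68); WM=67; [54,66) fires=9
i=7 t=62 v=9: DROP (t<67-3); WM=67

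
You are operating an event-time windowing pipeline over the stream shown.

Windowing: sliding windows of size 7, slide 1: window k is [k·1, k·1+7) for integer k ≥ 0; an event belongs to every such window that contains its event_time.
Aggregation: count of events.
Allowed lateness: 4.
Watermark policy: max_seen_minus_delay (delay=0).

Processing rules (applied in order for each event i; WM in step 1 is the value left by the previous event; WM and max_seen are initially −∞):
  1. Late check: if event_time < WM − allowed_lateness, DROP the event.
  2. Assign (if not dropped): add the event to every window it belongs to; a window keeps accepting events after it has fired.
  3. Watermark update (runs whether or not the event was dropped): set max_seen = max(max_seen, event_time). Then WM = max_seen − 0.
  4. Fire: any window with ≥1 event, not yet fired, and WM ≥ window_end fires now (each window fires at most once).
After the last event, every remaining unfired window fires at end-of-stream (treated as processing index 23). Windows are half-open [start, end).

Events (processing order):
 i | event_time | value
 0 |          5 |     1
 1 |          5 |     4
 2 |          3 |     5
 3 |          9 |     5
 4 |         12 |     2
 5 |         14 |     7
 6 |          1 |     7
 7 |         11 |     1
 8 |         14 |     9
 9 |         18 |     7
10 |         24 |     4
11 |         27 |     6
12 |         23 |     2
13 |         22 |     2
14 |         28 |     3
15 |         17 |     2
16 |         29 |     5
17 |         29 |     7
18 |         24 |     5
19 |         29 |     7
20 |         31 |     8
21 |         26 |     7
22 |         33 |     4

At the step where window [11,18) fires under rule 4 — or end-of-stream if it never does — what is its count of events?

4

i=0 t=5 v=1: → [5,12),[4,11),[3,10),[2,9),[1,8),[0,7); WM=5
i=1 t=5 v=4: → [5,12),[4,11),[3,10),[2,9),[1,8),[0,7); WM=5
i=2 t=3 v=5: → [3,10),[2,9),[1,8),[0,7); WM=5
i=3 t=9 v=5: → [9,16),[8,15),[7,14),[6,13),[5,12),[4,11),[3,10); WM=9; [0,7) fires=3 [1,8) fires=3 [2,9) fires=3
i=4 t=12 v=2: → [12,19),[11,18),[10,17),[9,16),[8,15),[7,14),[6,13); WM=12; [3,10) fires=4 [4,11) fires=3 [5,12) fires=3
i=5 t=14 v=7: → [14,21),[13,20),[12,19),[11,18),[10,17),[9,16),[8,15); WM=14; [6,13) fires=2 [7,14) fires=2
i=6 t=1 v=7: DROP (t<14-4); WM=14
i=7 t=11 v=1: → [11,18),[10,17),[9,16),[8,15),[7,14),[6,13),[5,12); WM=14
i=8 t=14 v=9: → [14,21),[13,20),[12,19),[11,18),[10,17),[9,16),[8,15); WM=14
i=9 t=18 v=7: → [18,25),[17,24),[16,23),[15,22),[14,21),[13,20),[12,19); WM=18; [8,15) fires=5 [9,16) fires=5 [10,17) fires=4 [11,18) fires=4
i=10 t=24 v=4: → [24,31),[23,30),[22,29),[21,28),[20,27),[19,26),[18,25); WM=24; [12,19) fires=4 [13,20) fires=3 [14,21) fires=3 [15,22) fires=1 [16,23) fires=1 [17,24) fires=1
i=11 t=27 v=6: → [27,34),[26,33),[25,32),[24,31),[23,30),[22,29),[21,28); WM=27; [18,25) fires=2 [19,26) fires=1 [20,27) fires=1
i=12 t=23 v=2: → [23,30),[22,29),[21,28),[20,27),[19,26),[18,25),[17,24); WM=27
i=13 t=22 v=2: DROP (t<27-4); WM=27
i=14 t=28 v=3: → [28,35),[27,34),[26,33),[25,32),[24,31),[23,30),[22,29); WM=28; [21,28) fires=3
i=15 t=17 v=2: DROP (t<28-4); WM=28
i=16 t=29 v=5: → [29,36),[28,35),[27,34),[26,33),[25,32),[24,31),[23,30); WM=29; [22,29) fires=4
i=17 t=29 v=7: → [29,36),[28,35),[27,34),[26,33),[25,32),[24,31),[23,30); WM=29
i=18 t=24 v=5: DROP (t<29-4); WM=29
i=19 t=29 v=7: → [29,36),[28,35),[27,34),[26,33),[25,32),[24,31),[23,30); WM=29
i=20 t=31 v=8: → [31,38),[30,37),[29,36),[28,35),[27,34),[26,33),[25,32); WM=31; [23,30) fires=7 [24,31) fires=6
i=21 t=26 v=7: DROP (t<31-4); WM=31
i=22 t=33 v=4: → [33,40),[32,39),[31,38),[30,37),[29,36),[28,35),[27,34); WM=33; [25,32) fires=6 [26,33) fires=6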